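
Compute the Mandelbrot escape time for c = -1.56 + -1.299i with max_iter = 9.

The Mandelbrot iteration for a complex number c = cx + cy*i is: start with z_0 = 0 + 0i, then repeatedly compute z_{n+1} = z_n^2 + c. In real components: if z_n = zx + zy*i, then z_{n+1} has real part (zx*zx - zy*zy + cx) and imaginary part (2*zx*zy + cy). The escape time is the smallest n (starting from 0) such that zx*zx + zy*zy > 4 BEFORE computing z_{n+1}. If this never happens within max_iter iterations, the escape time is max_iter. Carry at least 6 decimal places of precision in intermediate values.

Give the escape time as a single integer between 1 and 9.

Answer: 1

Derivation:
z_0 = 0 + 0i, c = -1.5600 + -1.2990i
Iter 1: z = -1.5600 + -1.2990i, |z|^2 = 4.1210
Escaped at iteration 1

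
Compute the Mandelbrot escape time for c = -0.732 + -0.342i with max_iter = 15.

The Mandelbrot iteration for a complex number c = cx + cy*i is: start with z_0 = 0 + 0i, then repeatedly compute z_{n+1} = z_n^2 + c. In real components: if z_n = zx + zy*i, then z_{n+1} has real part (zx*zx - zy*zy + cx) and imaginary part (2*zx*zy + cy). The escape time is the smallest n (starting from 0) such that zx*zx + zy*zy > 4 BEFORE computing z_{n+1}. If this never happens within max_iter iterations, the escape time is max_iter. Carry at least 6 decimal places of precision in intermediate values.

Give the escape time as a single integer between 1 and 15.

z_0 = 0 + 0i, c = -0.7320 + -0.3420i
Iter 1: z = -0.7320 + -0.3420i, |z|^2 = 0.6528
Iter 2: z = -0.3131 + 0.1587i, |z|^2 = 0.1232
Iter 3: z = -0.6591 + -0.4414i, |z|^2 = 0.6293
Iter 4: z = -0.4924 + 0.2399i, |z|^2 = 0.3000
Iter 5: z = -0.5471 + -0.5782i, |z|^2 = 0.6336
Iter 6: z = -0.7670 + 0.2907i, |z|^2 = 0.6728
Iter 7: z = -0.2282 + -0.7879i, |z|^2 = 0.6728
Iter 8: z = -1.3007 + 0.0176i, |z|^2 = 1.6920
Iter 9: z = 0.9594 + -0.3878i, |z|^2 = 1.0708
Iter 10: z = 0.0381 + -1.0860i, |z|^2 = 1.1809
Iter 11: z = -1.9100 + -0.4247i, |z|^2 = 3.8285
Iter 12: z = 2.7357 + 1.2804i, |z|^2 = 9.1238
Escaped at iteration 12

Answer: 12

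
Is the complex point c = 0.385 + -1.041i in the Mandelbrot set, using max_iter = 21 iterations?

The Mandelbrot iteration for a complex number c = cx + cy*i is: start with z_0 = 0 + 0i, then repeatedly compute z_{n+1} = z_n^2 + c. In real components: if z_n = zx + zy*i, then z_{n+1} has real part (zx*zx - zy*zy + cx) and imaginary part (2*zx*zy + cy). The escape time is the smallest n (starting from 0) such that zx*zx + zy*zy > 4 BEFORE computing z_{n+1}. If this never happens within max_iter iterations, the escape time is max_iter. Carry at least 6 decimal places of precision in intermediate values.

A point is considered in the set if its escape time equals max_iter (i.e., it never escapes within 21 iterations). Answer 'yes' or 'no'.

Answer: no

Derivation:
z_0 = 0 + 0i, c = 0.3850 + -1.0410i
Iter 1: z = 0.3850 + -1.0410i, |z|^2 = 1.2319
Iter 2: z = -0.5505 + -1.8426i, |z|^2 = 3.6981
Iter 3: z = -2.7071 + 0.9875i, |z|^2 = 8.3034
Escaped at iteration 3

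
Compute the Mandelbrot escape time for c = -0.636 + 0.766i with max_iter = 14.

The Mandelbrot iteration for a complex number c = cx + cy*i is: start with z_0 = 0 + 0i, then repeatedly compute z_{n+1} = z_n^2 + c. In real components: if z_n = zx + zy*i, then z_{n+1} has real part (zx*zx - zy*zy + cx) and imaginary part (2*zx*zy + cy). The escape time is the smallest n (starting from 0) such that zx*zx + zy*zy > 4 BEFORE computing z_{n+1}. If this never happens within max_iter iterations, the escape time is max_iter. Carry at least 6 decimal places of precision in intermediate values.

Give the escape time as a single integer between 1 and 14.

z_0 = 0 + 0i, c = -0.6360 + 0.7660i
Iter 1: z = -0.6360 + 0.7660i, |z|^2 = 0.9913
Iter 2: z = -0.8183 + -0.2084i, |z|^2 = 0.7130
Iter 3: z = -0.0099 + 1.1070i, |z|^2 = 1.2255
Iter 4: z = -1.8613 + 0.7442i, |z|^2 = 4.0182
Escaped at iteration 4

Answer: 4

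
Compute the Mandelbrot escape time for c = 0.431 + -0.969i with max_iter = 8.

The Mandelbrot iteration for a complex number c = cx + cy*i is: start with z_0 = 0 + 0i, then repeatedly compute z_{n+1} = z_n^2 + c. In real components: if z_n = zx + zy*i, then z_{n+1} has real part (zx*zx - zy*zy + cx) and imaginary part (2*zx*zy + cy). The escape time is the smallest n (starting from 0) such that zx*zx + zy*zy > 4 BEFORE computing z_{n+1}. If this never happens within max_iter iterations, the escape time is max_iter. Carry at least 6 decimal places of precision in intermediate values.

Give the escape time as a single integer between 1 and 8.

z_0 = 0 + 0i, c = 0.4310 + -0.9690i
Iter 1: z = 0.4310 + -0.9690i, |z|^2 = 1.1247
Iter 2: z = -0.3222 + -1.8043i, |z|^2 = 3.3592
Iter 3: z = -2.7206 + 0.1937i, |z|^2 = 7.4392
Escaped at iteration 3

Answer: 3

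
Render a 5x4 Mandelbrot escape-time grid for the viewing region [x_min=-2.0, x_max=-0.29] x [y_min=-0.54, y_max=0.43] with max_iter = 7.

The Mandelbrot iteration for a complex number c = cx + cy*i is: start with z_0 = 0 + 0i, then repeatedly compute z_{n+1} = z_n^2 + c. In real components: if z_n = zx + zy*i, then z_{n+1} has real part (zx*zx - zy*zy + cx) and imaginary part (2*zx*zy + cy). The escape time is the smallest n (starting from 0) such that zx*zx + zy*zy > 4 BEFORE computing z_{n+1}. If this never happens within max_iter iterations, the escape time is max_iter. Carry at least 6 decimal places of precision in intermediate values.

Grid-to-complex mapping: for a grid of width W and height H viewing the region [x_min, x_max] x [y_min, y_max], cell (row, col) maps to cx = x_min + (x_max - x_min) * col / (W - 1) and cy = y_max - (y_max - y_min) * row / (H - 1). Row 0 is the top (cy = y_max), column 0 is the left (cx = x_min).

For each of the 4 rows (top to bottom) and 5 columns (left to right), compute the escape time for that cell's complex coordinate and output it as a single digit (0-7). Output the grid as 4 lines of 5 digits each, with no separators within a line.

Answer: 13677
16777
15777
13467

Derivation:
(row=0, col=0): c = -2.0000 + 0.4300i → escape time 1
(row=0, col=1): c = -1.5725 + 0.4300i → escape time 3
(row=0, col=2): c = -1.1450 + 0.4300i → escape time 6
(row=0, col=3): c = -0.7175 + 0.4300i → escape time 7
(row=0, col=4): c = -0.2900 + 0.4300i → escape time 7
(row=1, col=0): c = -2.0000 + 0.1067i → escape time 1
(row=1, col=1): c = -1.5725 + 0.1067i → escape time 6
(row=1, col=2): c = -1.1450 + 0.1067i → escape time 7
(row=1, col=3): c = -0.7175 + 0.1067i → escape time 7
(row=1, col=4): c = -0.2900 + 0.1067i → escape time 7
(row=2, col=0): c = -2.0000 + -0.2167i → escape time 1
(row=2, col=1): c = -1.5725 + -0.2167i → escape time 5
(row=2, col=2): c = -1.1450 + -0.2167i → escape time 7
(row=2, col=3): c = -0.7175 + -0.2167i → escape time 7
(row=2, col=4): c = -0.2900 + -0.2167i → escape time 7
(row=3, col=0): c = -2.0000 + -0.5400i → escape time 1
(row=3, col=1): c = -1.5725 + -0.5400i → escape time 3
(row=3, col=2): c = -1.1450 + -0.5400i → escape time 4
(row=3, col=3): c = -0.7175 + -0.5400i → escape time 6
(row=3, col=4): c = -0.2900 + -0.5400i → escape time 7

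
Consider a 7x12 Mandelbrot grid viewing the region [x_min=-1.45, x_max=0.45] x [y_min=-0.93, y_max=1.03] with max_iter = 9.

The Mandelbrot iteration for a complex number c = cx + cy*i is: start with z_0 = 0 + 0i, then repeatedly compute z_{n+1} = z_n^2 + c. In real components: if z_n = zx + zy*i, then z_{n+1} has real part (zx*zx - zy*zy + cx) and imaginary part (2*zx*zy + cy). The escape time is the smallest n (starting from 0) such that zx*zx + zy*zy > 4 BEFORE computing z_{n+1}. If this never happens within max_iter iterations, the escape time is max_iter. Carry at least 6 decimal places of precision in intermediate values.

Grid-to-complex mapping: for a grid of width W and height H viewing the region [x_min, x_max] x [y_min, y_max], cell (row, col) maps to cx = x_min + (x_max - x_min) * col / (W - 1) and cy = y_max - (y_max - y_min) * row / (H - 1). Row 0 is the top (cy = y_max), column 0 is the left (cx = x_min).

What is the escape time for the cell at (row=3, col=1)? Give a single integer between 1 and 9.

z_0 = 0 + 0i, c = -1.1333 + 0.4955i
Iter 1: z = -1.1333 + 0.4955i, |z|^2 = 1.5299
Iter 2: z = -0.0944 + -0.6276i, |z|^2 = 0.4028
Iter 3: z = -1.5183 + 0.6139i, |z|^2 = 2.6820
Iter 4: z = 0.7950 + -1.3687i, |z|^2 = 2.5053
Iter 5: z = -2.3746 + -1.6807i, |z|^2 = 8.4635
Escaped at iteration 5

Answer: 5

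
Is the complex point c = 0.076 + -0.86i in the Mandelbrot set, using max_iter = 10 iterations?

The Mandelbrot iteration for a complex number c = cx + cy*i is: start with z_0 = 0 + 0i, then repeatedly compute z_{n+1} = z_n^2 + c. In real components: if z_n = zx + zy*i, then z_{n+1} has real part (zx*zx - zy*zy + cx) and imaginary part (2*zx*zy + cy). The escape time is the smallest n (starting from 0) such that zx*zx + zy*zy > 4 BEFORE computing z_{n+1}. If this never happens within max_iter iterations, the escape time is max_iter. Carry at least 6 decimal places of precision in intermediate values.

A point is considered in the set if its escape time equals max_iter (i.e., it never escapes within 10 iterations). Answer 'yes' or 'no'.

z_0 = 0 + 0i, c = 0.0760 + -0.8600i
Iter 1: z = 0.0760 + -0.8600i, |z|^2 = 0.7454
Iter 2: z = -0.6578 + -0.9907i, |z|^2 = 1.4143
Iter 3: z = -0.4728 + 0.4434i, |z|^2 = 0.4202
Iter 4: z = 0.1029 + -1.2793i, |z|^2 = 1.6472
Iter 5: z = -1.5500 + -1.1233i, |z|^2 = 3.6644
Iter 6: z = 1.2169 + 2.6222i, |z|^2 = 8.3570
Escaped at iteration 6

Answer: no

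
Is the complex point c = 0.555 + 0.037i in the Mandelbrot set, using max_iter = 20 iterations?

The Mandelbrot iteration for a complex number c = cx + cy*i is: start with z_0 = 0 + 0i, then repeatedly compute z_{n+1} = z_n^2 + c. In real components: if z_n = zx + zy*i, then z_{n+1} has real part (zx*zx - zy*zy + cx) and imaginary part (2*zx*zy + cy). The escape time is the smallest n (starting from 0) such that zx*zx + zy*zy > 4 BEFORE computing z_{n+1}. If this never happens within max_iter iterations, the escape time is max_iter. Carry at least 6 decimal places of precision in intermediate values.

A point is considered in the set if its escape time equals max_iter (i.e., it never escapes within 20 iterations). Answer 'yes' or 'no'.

Answer: no

Derivation:
z_0 = 0 + 0i, c = 0.5550 + 0.0370i
Iter 1: z = 0.5550 + 0.0370i, |z|^2 = 0.3094
Iter 2: z = 0.8617 + 0.0781i, |z|^2 = 0.7485
Iter 3: z = 1.2914 + 0.1715i, |z|^2 = 1.6970
Iter 4: z = 2.1932 + 0.4800i, |z|^2 = 5.0405
Escaped at iteration 4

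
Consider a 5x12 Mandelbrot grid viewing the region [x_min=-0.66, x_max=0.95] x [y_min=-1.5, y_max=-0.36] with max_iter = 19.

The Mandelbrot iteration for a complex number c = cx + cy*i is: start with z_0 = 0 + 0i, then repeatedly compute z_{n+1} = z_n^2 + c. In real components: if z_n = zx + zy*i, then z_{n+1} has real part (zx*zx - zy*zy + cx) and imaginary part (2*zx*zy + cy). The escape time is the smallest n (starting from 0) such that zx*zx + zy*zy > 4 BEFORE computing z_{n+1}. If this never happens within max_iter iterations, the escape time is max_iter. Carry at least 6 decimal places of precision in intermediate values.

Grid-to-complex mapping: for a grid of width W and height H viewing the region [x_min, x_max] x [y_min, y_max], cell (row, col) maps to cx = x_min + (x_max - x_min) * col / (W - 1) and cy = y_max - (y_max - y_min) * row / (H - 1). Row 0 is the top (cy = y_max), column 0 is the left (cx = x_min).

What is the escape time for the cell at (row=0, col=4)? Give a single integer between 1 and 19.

z_0 = 0 + 0i, c = 0.9500 + -0.3600i
Iter 1: z = 0.9500 + -0.3600i, |z|^2 = 1.0321
Iter 2: z = 1.7229 + -1.0440i, |z|^2 = 4.0583
Escaped at iteration 2

Answer: 2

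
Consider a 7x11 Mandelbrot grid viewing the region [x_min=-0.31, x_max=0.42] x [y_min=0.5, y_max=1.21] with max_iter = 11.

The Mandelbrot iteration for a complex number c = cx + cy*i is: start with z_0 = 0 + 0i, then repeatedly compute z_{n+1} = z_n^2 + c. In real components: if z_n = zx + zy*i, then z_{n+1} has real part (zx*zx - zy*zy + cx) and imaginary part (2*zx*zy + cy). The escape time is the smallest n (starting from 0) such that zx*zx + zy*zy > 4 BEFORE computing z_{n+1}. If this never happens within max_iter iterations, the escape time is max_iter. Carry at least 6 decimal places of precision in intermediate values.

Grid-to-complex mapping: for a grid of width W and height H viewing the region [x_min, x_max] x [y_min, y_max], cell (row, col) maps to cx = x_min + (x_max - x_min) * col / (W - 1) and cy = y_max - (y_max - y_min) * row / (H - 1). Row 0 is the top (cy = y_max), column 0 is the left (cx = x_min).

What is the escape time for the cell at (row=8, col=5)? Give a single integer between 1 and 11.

z_0 = 0 + 0i, c = 0.2983 + 0.6420i
Iter 1: z = 0.2983 + 0.6420i, |z|^2 = 0.5012
Iter 2: z = -0.0248 + 1.0251i, |z|^2 = 1.0514
Iter 3: z = -0.7518 + 0.5911i, |z|^2 = 0.9146
Iter 4: z = 0.5141 + -0.2468i, |z|^2 = 0.3252
Iter 5: z = 0.5018 + 0.3882i, |z|^2 = 0.4025
Iter 6: z = 0.3994 + 1.0316i, |z|^2 = 1.2237
Iter 7: z = -0.6064 + 1.4660i, |z|^2 = 2.5169
Iter 8: z = -1.4831 + -1.1360i, |z|^2 = 3.4900
Iter 9: z = 1.2073 + 4.0116i, |z|^2 = 17.5503
Escaped at iteration 9

Answer: 9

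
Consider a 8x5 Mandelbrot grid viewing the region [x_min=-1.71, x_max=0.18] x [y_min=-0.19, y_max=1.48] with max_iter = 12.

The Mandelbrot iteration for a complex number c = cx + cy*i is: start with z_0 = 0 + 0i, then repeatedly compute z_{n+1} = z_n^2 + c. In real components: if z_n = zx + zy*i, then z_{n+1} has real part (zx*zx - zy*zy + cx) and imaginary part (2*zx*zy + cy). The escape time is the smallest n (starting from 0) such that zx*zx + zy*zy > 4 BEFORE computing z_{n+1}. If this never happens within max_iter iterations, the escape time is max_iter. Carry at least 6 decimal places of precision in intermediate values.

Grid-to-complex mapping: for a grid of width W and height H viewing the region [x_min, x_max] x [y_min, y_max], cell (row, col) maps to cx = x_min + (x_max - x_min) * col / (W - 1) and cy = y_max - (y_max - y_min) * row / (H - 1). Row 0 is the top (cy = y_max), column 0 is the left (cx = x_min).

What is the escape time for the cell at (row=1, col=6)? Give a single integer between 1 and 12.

Answer: 6

Derivation:
z_0 = 0 + 0i, c = -0.0900 + 1.0625i
Iter 1: z = -0.0900 + 1.0625i, |z|^2 = 1.1370
Iter 2: z = -1.2108 + 0.8712i, |z|^2 = 2.2251
Iter 3: z = 0.6170 + -1.0473i, |z|^2 = 1.4776
Iter 4: z = -0.8062 + -0.2299i, |z|^2 = 0.7029
Iter 5: z = 0.5072 + 1.4331i, |z|^2 = 2.3111
Iter 6: z = -1.8866 + 2.5163i, |z|^2 = 9.8909
Escaped at iteration 6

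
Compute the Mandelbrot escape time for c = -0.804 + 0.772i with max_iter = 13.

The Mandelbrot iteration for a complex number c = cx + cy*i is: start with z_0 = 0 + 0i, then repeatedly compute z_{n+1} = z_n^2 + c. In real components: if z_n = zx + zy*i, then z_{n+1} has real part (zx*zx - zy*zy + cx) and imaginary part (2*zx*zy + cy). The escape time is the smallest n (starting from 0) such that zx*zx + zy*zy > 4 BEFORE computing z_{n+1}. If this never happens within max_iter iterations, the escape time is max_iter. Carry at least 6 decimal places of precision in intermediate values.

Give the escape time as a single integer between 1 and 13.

z_0 = 0 + 0i, c = -0.8040 + 0.7720i
Iter 1: z = -0.8040 + 0.7720i, |z|^2 = 1.2424
Iter 2: z = -0.7536 + -0.4694i, |z|^2 = 0.7882
Iter 3: z = -0.4564 + 1.4794i, |z|^2 = 2.3970
Iter 4: z = -2.7843 + -0.5786i, |z|^2 = 8.0872
Escaped at iteration 4

Answer: 4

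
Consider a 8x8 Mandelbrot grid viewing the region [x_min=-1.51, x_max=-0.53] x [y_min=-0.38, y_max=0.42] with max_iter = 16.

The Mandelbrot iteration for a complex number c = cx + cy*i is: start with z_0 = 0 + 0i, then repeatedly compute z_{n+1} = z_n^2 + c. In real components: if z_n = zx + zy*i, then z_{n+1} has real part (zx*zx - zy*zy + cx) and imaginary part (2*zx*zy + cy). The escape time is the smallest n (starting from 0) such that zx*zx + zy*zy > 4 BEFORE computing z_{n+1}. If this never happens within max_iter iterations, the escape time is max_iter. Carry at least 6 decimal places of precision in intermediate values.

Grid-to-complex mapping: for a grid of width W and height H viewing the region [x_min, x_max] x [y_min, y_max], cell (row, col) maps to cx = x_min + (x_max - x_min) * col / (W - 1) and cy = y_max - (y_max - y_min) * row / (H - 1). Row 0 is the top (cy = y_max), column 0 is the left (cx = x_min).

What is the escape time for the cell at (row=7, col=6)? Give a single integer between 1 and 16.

Answer: 16

Derivation:
z_0 = 0 + 0i, c = -0.6700 + -0.3800i
Iter 1: z = -0.6700 + -0.3800i, |z|^2 = 0.5933
Iter 2: z = -0.3655 + 0.1292i, |z|^2 = 0.1503
Iter 3: z = -0.5531 + -0.4744i, |z|^2 = 0.5310
Iter 4: z = -0.5892 + 0.1448i, |z|^2 = 0.3681
Iter 5: z = -0.3438 + -0.5507i, |z|^2 = 0.4215
Iter 6: z = -0.8550 + -0.0013i, |z|^2 = 0.7310
Iter 7: z = 0.0610 + -0.3778i, |z|^2 = 0.1464
Iter 8: z = -0.8090 + -0.4261i, |z|^2 = 0.8360
Iter 9: z = -0.1971 + 0.3094i, |z|^2 = 0.1346
Iter 10: z = -0.7269 + -0.5020i, |z|^2 = 0.7803
Iter 11: z = -0.3936 + 0.3498i, |z|^2 = 0.2773
Iter 12: z = -0.6374 + -0.6554i, |z|^2 = 0.8358
Iter 13: z = -0.6932 + 0.4554i, |z|^2 = 0.6880
Iter 14: z = -0.3969 + -1.0114i, |z|^2 = 1.1805
Iter 15: z = -1.5355 + 0.4228i, |z|^2 = 2.5366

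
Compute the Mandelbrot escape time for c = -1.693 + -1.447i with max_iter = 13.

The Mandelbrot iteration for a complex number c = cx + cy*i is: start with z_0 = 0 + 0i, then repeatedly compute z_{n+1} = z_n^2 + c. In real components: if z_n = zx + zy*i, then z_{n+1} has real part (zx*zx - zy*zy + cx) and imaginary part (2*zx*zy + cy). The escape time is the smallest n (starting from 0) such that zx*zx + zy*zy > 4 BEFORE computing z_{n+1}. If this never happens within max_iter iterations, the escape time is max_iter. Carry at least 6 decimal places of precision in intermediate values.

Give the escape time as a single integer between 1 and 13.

z_0 = 0 + 0i, c = -1.6930 + -1.4470i
Iter 1: z = -1.6930 + -1.4470i, |z|^2 = 4.9601
Escaped at iteration 1

Answer: 1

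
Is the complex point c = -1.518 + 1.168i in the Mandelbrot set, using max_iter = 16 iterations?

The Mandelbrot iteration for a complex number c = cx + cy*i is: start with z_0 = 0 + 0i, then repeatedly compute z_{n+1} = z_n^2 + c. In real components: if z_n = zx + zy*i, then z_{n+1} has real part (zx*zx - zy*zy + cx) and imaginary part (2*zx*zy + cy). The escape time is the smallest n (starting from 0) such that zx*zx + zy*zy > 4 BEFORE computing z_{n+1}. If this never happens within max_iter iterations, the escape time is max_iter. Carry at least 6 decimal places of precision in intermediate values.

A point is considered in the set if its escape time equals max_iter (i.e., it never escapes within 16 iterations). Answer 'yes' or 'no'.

Answer: no

Derivation:
z_0 = 0 + 0i, c = -1.5180 + 1.1680i
Iter 1: z = -1.5180 + 1.1680i, |z|^2 = 3.6685
Iter 2: z = -0.5779 + -2.3780i, |z|^2 = 5.9891
Escaped at iteration 2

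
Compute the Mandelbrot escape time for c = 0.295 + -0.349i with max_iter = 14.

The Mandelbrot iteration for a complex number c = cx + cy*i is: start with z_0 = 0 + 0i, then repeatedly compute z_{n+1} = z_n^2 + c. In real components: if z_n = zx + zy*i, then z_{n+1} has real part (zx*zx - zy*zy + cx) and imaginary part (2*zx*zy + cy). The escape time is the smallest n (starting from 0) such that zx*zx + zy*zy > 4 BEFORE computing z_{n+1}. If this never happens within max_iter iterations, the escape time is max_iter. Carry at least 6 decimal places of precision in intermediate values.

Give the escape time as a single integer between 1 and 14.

Answer: 14

Derivation:
z_0 = 0 + 0i, c = 0.2950 + -0.3490i
Iter 1: z = 0.2950 + -0.3490i, |z|^2 = 0.2088
Iter 2: z = 0.2602 + -0.5549i, |z|^2 = 0.3756
Iter 3: z = 0.0548 + -0.6378i, |z|^2 = 0.4098
Iter 4: z = -0.1088 + -0.4189i, |z|^2 = 0.1873
Iter 5: z = 0.1314 + -0.2579i, |z|^2 = 0.0837
Iter 6: z = 0.2458 + -0.4167i, |z|^2 = 0.2341
Iter 7: z = 0.1817 + -0.5538i, |z|^2 = 0.3398
Iter 8: z = 0.0213 + -0.5503i, |z|^2 = 0.3033
Iter 9: z = -0.0074 + -0.3724i, |z|^2 = 0.1388
Iter 10: z = 0.1564 + -0.3435i, |z|^2 = 0.1424
Iter 11: z = 0.2014 + -0.4564i, |z|^2 = 0.2489
Iter 12: z = 0.1273 + -0.5329i, |z|^2 = 0.3002
Iter 13: z = 0.0272 + -0.4846i, |z|^2 = 0.2356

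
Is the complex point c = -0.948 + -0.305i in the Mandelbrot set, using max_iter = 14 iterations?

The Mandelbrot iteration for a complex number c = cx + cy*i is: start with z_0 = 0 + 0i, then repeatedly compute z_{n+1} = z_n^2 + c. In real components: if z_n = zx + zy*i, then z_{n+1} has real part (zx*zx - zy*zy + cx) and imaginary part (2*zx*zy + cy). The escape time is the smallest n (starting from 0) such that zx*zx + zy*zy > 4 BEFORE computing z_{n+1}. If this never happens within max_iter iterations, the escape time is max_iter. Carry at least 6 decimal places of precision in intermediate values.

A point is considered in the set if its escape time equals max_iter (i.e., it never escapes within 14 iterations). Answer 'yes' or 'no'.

z_0 = 0 + 0i, c = -0.9480 + -0.3050i
Iter 1: z = -0.9480 + -0.3050i, |z|^2 = 0.9917
Iter 2: z = -0.1423 + 0.2733i, |z|^2 = 0.0949
Iter 3: z = -1.0024 + -0.3828i, |z|^2 = 1.1514
Iter 4: z = -0.0897 + 0.4624i, |z|^2 = 0.2219
Iter 5: z = -1.1538 + -0.3879i, |z|^2 = 1.4818
Iter 6: z = 0.2328 + 0.5902i, |z|^2 = 0.4025
Iter 7: z = -1.2421 + -0.0302i, |z|^2 = 1.5438
Iter 8: z = 0.5940 + -0.2299i, |z|^2 = 0.4057
Iter 9: z = -0.6480 + -0.5781i, |z|^2 = 0.7541
Iter 10: z = -0.8623 + 0.4442i, |z|^2 = 0.9408
Iter 11: z = -0.4018 + -1.0711i, |z|^2 = 1.3086
Iter 12: z = -1.9337 + 0.5558i, |z|^2 = 4.0481
Escaped at iteration 12

Answer: no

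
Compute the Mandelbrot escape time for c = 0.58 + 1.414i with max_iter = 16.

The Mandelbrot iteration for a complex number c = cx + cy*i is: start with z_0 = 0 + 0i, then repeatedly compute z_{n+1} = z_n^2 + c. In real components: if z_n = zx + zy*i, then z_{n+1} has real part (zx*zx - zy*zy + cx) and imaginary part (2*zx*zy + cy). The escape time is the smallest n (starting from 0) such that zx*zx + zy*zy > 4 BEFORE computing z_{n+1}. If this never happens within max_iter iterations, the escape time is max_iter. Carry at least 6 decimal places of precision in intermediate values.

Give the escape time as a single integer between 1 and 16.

z_0 = 0 + 0i, c = 0.5800 + 1.4140i
Iter 1: z = 0.5800 + 1.4140i, |z|^2 = 2.3358
Iter 2: z = -1.0830 + 3.0542i, |z|^2 = 10.5013
Escaped at iteration 2

Answer: 2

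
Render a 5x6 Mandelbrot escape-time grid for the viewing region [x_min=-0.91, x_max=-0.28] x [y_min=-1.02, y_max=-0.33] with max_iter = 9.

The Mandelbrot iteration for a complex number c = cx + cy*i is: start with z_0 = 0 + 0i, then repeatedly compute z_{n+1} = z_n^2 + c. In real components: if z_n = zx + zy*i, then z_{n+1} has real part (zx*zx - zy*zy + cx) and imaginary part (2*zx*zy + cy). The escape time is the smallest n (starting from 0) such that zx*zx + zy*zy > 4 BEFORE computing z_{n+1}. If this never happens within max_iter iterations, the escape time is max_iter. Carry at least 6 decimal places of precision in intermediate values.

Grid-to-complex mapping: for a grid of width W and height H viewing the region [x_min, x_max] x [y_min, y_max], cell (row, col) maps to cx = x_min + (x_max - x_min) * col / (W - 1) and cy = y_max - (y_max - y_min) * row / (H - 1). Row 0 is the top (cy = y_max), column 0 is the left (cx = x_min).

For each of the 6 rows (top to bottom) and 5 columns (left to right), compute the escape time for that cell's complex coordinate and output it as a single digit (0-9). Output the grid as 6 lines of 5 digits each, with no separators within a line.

(row=0, col=0): c = -0.9100 + -0.3300i → escape time 9
(row=0, col=1): c = -0.7525 + -0.3300i → escape time 9
(row=0, col=2): c = -0.5950 + -0.3300i → escape time 9
(row=0, col=3): c = -0.4375 + -0.3300i → escape time 9
(row=0, col=4): c = -0.2800 + -0.3300i → escape time 9
(row=1, col=0): c = -0.9100 + -0.4680i → escape time 6
(row=1, col=1): c = -0.7525 + -0.4680i → escape time 7
(row=1, col=2): c = -0.5950 + -0.4680i → escape time 9
(row=1, col=3): c = -0.4375 + -0.4680i → escape time 9
(row=1, col=4): c = -0.2800 + -0.4680i → escape time 9
(row=2, col=0): c = -0.9100 + -0.6060i → escape time 5
(row=2, col=1): c = -0.7525 + -0.6060i → escape time 6
(row=2, col=2): c = -0.5950 + -0.6060i → escape time 9
(row=2, col=3): c = -0.4375 + -0.6060i → escape time 9
(row=2, col=4): c = -0.2800 + -0.6060i → escape time 9
(row=3, col=0): c = -0.9100 + -0.7440i → escape time 4
(row=3, col=1): c = -0.7525 + -0.7440i → escape time 4
(row=3, col=2): c = -0.5950 + -0.7440i → escape time 6
(row=3, col=3): c = -0.4375 + -0.7440i → escape time 7
(row=3, col=4): c = -0.2800 + -0.7440i → escape time 9
(row=4, col=0): c = -0.9100 + -0.8820i → escape time 3
(row=4, col=1): c = -0.7525 + -0.8820i → escape time 4
(row=4, col=2): c = -0.5950 + -0.8820i → escape time 4
(row=4, col=3): c = -0.4375 + -0.8820i → escape time 5
(row=4, col=4): c = -0.2800 + -0.8820i → escape time 8
(row=5, col=0): c = -0.9100 + -1.0200i → escape time 3
(row=5, col=1): c = -0.7525 + -1.0200i → escape time 3
(row=5, col=2): c = -0.5950 + -1.0200i → escape time 4
(row=5, col=3): c = -0.4375 + -1.0200i → escape time 4
(row=5, col=4): c = -0.2800 + -1.0200i → escape time 5

Answer: 99999
67999
56999
44679
34458
33445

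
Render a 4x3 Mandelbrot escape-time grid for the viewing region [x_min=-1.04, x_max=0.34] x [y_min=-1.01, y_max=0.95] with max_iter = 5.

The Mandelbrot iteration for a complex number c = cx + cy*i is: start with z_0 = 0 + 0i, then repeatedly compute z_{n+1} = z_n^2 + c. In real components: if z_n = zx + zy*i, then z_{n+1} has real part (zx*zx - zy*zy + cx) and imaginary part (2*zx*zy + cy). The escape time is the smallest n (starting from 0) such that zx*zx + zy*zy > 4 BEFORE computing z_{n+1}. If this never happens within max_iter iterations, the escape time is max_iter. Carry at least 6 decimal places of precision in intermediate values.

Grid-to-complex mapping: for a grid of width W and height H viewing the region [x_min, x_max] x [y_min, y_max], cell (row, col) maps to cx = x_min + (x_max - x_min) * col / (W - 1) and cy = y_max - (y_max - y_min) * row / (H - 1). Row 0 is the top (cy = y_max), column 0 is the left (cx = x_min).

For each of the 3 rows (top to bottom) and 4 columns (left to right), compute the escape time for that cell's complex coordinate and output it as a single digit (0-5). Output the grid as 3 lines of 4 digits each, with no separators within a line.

(row=0, col=0): c = -1.0400 + 0.9500i → escape time 3
(row=0, col=1): c = -0.5800 + 0.9500i → escape time 4
(row=0, col=2): c = -0.1200 + 0.9500i → escape time 5
(row=0, col=3): c = 0.3400 + 0.9500i → escape time 3
(row=1, col=0): c = -1.0400 + -0.0300i → escape time 5
(row=1, col=1): c = -0.5800 + -0.0300i → escape time 5
(row=1, col=2): c = -0.1200 + -0.0300i → escape time 5
(row=1, col=3): c = 0.3400 + -0.0300i → escape time 5
(row=2, col=0): c = -1.0400 + -1.0100i → escape time 3
(row=2, col=1): c = -0.5800 + -1.0100i → escape time 4
(row=2, col=2): c = -0.1200 + -1.0100i → escape time 5
(row=2, col=3): c = 0.3400 + -1.0100i → escape time 3

Answer: 3453
5555
3453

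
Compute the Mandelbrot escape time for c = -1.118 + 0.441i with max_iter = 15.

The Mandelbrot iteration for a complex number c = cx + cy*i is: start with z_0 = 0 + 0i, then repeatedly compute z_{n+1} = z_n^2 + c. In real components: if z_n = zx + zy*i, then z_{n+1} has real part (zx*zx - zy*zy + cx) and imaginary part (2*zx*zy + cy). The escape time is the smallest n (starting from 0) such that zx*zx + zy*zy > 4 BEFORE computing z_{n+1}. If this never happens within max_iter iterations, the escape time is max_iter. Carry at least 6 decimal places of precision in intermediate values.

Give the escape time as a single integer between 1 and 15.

Answer: 6

Derivation:
z_0 = 0 + 0i, c = -1.1180 + 0.4410i
Iter 1: z = -1.1180 + 0.4410i, |z|^2 = 1.4444
Iter 2: z = -0.0626 + -0.5451i, |z|^2 = 0.3010
Iter 3: z = -1.4112 + 0.5092i, |z|^2 = 2.2508
Iter 4: z = 0.6142 + -0.9962i, |z|^2 = 1.3695
Iter 5: z = -1.7331 + -0.7826i, |z|^2 = 3.6161
Iter 6: z = 1.2731 + 3.1538i, |z|^2 = 11.5671
Escaped at iteration 6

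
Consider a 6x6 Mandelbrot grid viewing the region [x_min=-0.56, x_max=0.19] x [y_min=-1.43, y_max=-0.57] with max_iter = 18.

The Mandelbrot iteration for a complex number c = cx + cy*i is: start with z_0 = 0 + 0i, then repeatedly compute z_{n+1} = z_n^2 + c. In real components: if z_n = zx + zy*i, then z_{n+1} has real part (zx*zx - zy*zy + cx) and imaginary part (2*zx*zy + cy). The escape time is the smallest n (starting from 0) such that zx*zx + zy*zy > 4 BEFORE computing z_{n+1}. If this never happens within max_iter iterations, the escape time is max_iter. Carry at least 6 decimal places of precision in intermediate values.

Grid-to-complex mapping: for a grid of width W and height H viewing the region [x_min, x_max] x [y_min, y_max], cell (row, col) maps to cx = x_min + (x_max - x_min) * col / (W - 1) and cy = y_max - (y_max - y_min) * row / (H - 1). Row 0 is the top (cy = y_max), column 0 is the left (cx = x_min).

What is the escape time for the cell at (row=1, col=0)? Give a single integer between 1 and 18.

z_0 = 0 + 0i, c = -0.5600 + -0.7420i
Iter 1: z = -0.5600 + -0.7420i, |z|^2 = 0.8642
Iter 2: z = -0.7970 + 0.0890i, |z|^2 = 0.6431
Iter 3: z = 0.0672 + -0.8839i, |z|^2 = 0.7858
Iter 4: z = -1.3368 + -0.8608i, |z|^2 = 2.5281
Iter 5: z = 0.4860 + 1.5595i, |z|^2 = 2.6684
Iter 6: z = -2.7560 + 0.7739i, |z|^2 = 8.1944
Escaped at iteration 6

Answer: 6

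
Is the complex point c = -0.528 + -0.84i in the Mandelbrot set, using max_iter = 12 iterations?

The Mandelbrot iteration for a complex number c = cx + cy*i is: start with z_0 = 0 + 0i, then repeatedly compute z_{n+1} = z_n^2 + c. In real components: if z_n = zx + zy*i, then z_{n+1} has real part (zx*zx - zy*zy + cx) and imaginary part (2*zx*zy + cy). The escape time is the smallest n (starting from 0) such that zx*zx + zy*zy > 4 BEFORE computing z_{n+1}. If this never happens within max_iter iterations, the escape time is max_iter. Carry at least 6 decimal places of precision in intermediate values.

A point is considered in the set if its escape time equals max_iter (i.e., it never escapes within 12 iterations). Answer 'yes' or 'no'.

z_0 = 0 + 0i, c = -0.5280 + -0.8400i
Iter 1: z = -0.5280 + -0.8400i, |z|^2 = 0.9844
Iter 2: z = -0.9548 + 0.0470i, |z|^2 = 0.9139
Iter 3: z = 0.3815 + -0.9298i, |z|^2 = 1.0101
Iter 4: z = -1.2471 + -1.5494i, |z|^2 = 3.9558
Iter 5: z = -1.3734 + 3.0244i, |z|^2 = 11.0332
Escaped at iteration 5

Answer: no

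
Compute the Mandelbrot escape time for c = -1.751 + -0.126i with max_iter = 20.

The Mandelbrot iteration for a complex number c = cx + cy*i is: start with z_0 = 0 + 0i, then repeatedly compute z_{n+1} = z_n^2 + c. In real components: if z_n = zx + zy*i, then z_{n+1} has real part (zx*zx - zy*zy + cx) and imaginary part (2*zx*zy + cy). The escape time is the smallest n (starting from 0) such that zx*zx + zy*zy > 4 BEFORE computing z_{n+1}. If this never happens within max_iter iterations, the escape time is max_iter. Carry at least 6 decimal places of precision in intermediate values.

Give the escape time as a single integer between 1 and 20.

z_0 = 0 + 0i, c = -1.7510 + -0.1260i
Iter 1: z = -1.7510 + -0.1260i, |z|^2 = 3.0819
Iter 2: z = 1.2991 + 0.3153i, |z|^2 = 1.7871
Iter 3: z = -0.1627 + 0.6931i, |z|^2 = 0.5069
Iter 4: z = -2.2049 + -0.3515i, |z|^2 = 4.9853
Escaped at iteration 4

Answer: 4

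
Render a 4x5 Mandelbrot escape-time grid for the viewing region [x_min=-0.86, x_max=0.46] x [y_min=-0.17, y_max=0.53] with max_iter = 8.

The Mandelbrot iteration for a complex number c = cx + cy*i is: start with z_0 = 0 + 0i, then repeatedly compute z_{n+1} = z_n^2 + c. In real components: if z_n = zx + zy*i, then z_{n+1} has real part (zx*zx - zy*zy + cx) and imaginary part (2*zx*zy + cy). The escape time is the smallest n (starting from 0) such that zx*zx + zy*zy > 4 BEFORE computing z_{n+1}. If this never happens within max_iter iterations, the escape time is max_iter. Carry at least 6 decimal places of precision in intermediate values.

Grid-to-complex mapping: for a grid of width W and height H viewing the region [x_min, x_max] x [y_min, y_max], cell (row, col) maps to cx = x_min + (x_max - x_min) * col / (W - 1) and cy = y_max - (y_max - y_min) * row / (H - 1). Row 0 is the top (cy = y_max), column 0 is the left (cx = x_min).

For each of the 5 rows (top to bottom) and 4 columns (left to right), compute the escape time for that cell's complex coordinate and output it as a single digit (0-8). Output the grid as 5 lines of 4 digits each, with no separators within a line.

Answer: 5885
8888
8886
8885
8886

Derivation:
(row=0, col=0): c = -0.8600 + 0.5300i → escape time 5
(row=0, col=1): c = -0.4200 + 0.5300i → escape time 8
(row=0, col=2): c = 0.0200 + 0.5300i → escape time 8
(row=0, col=3): c = 0.4600 + 0.5300i → escape time 5
(row=1, col=0): c = -0.8600 + 0.3550i → escape time 8
(row=1, col=1): c = -0.4200 + 0.3550i → escape time 8
(row=1, col=2): c = 0.0200 + 0.3550i → escape time 8
(row=1, col=3): c = 0.4600 + 0.3550i → escape time 8
(row=2, col=0): c = -0.8600 + 0.1800i → escape time 8
(row=2, col=1): c = -0.4200 + 0.1800i → escape time 8
(row=2, col=2): c = 0.0200 + 0.1800i → escape time 8
(row=2, col=3): c = 0.4600 + 0.1800i → escape time 6
(row=3, col=0): c = -0.8600 + 0.0050i → escape time 8
(row=3, col=1): c = -0.4200 + 0.0050i → escape time 8
(row=3, col=2): c = 0.0200 + 0.0050i → escape time 8
(row=3, col=3): c = 0.4600 + 0.0050i → escape time 5
(row=4, col=0): c = -0.8600 + -0.1700i → escape time 8
(row=4, col=1): c = -0.4200 + -0.1700i → escape time 8
(row=4, col=2): c = 0.0200 + -0.1700i → escape time 8
(row=4, col=3): c = 0.4600 + -0.1700i → escape time 6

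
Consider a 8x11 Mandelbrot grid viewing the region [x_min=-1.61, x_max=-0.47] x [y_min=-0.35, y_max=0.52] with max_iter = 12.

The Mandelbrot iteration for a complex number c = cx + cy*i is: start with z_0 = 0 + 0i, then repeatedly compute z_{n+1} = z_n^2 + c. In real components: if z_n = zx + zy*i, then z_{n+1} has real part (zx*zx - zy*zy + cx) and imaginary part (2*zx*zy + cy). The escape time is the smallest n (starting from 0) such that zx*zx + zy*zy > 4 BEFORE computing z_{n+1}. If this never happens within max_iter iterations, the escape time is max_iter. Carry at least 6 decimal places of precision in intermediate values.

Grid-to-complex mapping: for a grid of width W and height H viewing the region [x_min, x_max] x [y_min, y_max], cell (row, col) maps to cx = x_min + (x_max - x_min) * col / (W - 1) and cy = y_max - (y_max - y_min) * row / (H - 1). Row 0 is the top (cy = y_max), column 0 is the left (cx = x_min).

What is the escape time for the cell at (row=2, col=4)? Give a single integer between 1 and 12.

z_0 = 0 + 0i, c = -0.9586 + 0.3460i
Iter 1: z = -0.9586 + 0.3460i, |z|^2 = 1.0386
Iter 2: z = -0.1594 + -0.3173i, |z|^2 = 0.1261
Iter 3: z = -1.0339 + 0.4472i, |z|^2 = 1.2688
Iter 4: z = -0.0897 + -0.5786i, |z|^2 = 0.3429
Iter 5: z = -1.2854 + 0.4498i, |z|^2 = 1.8545
Iter 6: z = 0.4912 + -0.8103i, |z|^2 = 0.8979
Iter 7: z = -1.3738 + -0.4501i, |z|^2 = 2.0900
Iter 8: z = 0.7263 + 1.5828i, |z|^2 = 3.0326
Iter 9: z = -2.9363 + 2.6450i, |z|^2 = 15.6180
Escaped at iteration 9

Answer: 9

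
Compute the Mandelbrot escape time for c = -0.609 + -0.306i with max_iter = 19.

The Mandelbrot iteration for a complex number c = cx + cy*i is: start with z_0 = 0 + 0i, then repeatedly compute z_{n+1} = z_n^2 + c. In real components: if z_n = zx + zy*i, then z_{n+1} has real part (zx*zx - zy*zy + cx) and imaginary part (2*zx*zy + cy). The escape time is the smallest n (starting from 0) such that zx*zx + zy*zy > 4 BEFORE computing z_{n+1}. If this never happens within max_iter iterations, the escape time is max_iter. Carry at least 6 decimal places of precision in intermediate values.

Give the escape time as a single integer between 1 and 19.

Answer: 19

Derivation:
z_0 = 0 + 0i, c = -0.6090 + -0.3060i
Iter 1: z = -0.6090 + -0.3060i, |z|^2 = 0.4645
Iter 2: z = -0.3318 + 0.0667i, |z|^2 = 0.1145
Iter 3: z = -0.5034 + -0.3503i, |z|^2 = 0.3761
Iter 4: z = -0.4783 + 0.0466i, |z|^2 = 0.2309
Iter 5: z = -0.3824 + -0.3506i, |z|^2 = 0.2692
Iter 6: z = -0.5857 + -0.0378i, |z|^2 = 0.3445
Iter 7: z = -0.2674 + -0.2617i, |z|^2 = 0.1400
Iter 8: z = -0.6060 + -0.1661i, |z|^2 = 0.3948
Iter 9: z = -0.2694 + -0.1048i, |z|^2 = 0.0835
Iter 10: z = -0.5474 + -0.2496i, |z|^2 = 0.3619
Iter 11: z = -0.3716 + -0.0328i, |z|^2 = 0.1392
Iter 12: z = -0.4720 + -0.2816i, |z|^2 = 0.3021
Iter 13: z = -0.4656 + -0.0401i, |z|^2 = 0.2184
Iter 14: z = -0.3939 + -0.2686i, |z|^2 = 0.2273
Iter 15: z = -0.5260 + -0.0944i, |z|^2 = 0.2856
Iter 16: z = -0.3412 + -0.2067i, |z|^2 = 0.1591
Iter 17: z = -0.5353 + -0.1650i, |z|^2 = 0.3138
Iter 18: z = -0.3497 + -0.1294i, |z|^2 = 0.1390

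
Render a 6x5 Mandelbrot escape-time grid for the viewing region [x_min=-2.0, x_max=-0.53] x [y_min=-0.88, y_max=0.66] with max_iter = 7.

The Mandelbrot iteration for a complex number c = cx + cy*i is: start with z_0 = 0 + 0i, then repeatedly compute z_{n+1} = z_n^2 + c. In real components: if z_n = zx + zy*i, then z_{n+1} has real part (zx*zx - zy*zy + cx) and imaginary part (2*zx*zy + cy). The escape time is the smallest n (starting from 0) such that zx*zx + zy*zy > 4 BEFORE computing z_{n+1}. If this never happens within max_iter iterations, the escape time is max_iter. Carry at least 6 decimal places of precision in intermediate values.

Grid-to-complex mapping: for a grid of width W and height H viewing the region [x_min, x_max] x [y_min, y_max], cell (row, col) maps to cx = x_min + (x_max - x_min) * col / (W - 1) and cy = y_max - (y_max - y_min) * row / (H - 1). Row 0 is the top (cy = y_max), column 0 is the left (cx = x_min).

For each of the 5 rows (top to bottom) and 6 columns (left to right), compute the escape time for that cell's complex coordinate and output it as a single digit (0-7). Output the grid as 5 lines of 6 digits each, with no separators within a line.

Answer: 133357
145777
157777
133567
123344

Derivation:
(row=0, col=0): c = -2.0000 + 0.6600i → escape time 1
(row=0, col=1): c = -1.7060 + 0.6600i → escape time 3
(row=0, col=2): c = -1.4120 + 0.6600i → escape time 3
(row=0, col=3): c = -1.1180 + 0.6600i → escape time 3
(row=0, col=4): c = -0.8240 + 0.6600i → escape time 5
(row=0, col=5): c = -0.5300 + 0.6600i → escape time 7
(row=1, col=0): c = -2.0000 + 0.2750i → escape time 1
(row=1, col=1): c = -1.7060 + 0.2750i → escape time 4
(row=1, col=2): c = -1.4120 + 0.2750i → escape time 5
(row=1, col=3): c = -1.1180 + 0.2750i → escape time 7
(row=1, col=4): c = -0.8240 + 0.2750i → escape time 7
(row=1, col=5): c = -0.5300 + 0.2750i → escape time 7
(row=2, col=0): c = -2.0000 + -0.1100i → escape time 1
(row=2, col=1): c = -1.7060 + -0.1100i → escape time 5
(row=2, col=2): c = -1.4120 + -0.1100i → escape time 7
(row=2, col=3): c = -1.1180 + -0.1100i → escape time 7
(row=2, col=4): c = -0.8240 + -0.1100i → escape time 7
(row=2, col=5): c = -0.5300 + -0.1100i → escape time 7
(row=3, col=0): c = -2.0000 + -0.4950i → escape time 1
(row=3, col=1): c = -1.7060 + -0.4950i → escape time 3
(row=3, col=2): c = -1.4120 + -0.4950i → escape time 3
(row=3, col=3): c = -1.1180 + -0.4950i → escape time 5
(row=3, col=4): c = -0.8240 + -0.4950i → escape time 6
(row=3, col=5): c = -0.5300 + -0.4950i → escape time 7
(row=4, col=0): c = -2.0000 + -0.8800i → escape time 1
(row=4, col=1): c = -1.7060 + -0.8800i → escape time 2
(row=4, col=2): c = -1.4120 + -0.8800i → escape time 3
(row=4, col=3): c = -1.1180 + -0.8800i → escape time 3
(row=4, col=4): c = -0.8240 + -0.8800i → escape time 4
(row=4, col=5): c = -0.5300 + -0.8800i → escape time 4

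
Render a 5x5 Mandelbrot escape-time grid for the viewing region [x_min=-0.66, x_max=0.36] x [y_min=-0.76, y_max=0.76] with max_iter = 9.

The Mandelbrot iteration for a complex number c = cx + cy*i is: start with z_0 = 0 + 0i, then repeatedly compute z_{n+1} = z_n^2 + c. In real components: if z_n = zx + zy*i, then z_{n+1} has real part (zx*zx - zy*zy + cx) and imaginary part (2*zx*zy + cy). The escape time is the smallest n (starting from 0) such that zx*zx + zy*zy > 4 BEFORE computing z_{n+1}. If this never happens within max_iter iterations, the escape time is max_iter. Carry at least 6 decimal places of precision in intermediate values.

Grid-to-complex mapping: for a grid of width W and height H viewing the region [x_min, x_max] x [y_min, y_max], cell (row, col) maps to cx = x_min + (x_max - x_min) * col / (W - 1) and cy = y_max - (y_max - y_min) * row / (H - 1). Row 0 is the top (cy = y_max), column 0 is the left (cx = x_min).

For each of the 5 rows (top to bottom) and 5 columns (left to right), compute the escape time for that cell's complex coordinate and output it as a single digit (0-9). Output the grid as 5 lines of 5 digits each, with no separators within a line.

(row=0, col=0): c = -0.6600 + 0.7600i → escape time 4
(row=0, col=1): c = -0.4050 + 0.7600i → escape time 7
(row=0, col=2): c = -0.1500 + 0.7600i → escape time 9
(row=0, col=3): c = 0.1050 + 0.7600i → escape time 7
(row=0, col=4): c = 0.3600 + 0.7600i → escape time 5
(row=1, col=0): c = -0.6600 + 0.3800i → escape time 9
(row=1, col=1): c = -0.4050 + 0.3800i → escape time 9
(row=1, col=2): c = -0.1500 + 0.3800i → escape time 9
(row=1, col=3): c = 0.1050 + 0.3800i → escape time 9
(row=1, col=4): c = 0.3600 + 0.3800i → escape time 9
(row=2, col=0): c = -0.6600 + 0.0000i → escape time 9
(row=2, col=1): c = -0.4050 + 0.0000i → escape time 9
(row=2, col=2): c = -0.1500 + 0.0000i → escape time 9
(row=2, col=3): c = 0.1050 + 0.0000i → escape time 9
(row=2, col=4): c = 0.3600 + 0.0000i → escape time 8
(row=3, col=0): c = -0.6600 + -0.3800i → escape time 9
(row=3, col=1): c = -0.4050 + -0.3800i → escape time 9
(row=3, col=2): c = -0.1500 + -0.3800i → escape time 9
(row=3, col=3): c = 0.1050 + -0.3800i → escape time 9
(row=3, col=4): c = 0.3600 + -0.3800i → escape time 9
(row=4, col=0): c = -0.6600 + -0.7600i → escape time 4
(row=4, col=1): c = -0.4050 + -0.7600i → escape time 7
(row=4, col=2): c = -0.1500 + -0.7600i → escape time 9
(row=4, col=3): c = 0.1050 + -0.7600i → escape time 7
(row=4, col=4): c = 0.3600 + -0.7600i → escape time 5

Answer: 47975
99999
99998
99999
47975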